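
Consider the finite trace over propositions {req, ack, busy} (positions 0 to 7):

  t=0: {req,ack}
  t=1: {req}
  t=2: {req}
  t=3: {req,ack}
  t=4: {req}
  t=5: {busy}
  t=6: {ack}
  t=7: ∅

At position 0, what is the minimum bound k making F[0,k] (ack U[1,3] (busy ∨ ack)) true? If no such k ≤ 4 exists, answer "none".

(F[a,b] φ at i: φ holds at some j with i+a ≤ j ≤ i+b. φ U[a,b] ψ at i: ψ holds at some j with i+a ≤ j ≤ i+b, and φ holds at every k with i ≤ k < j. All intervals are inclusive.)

Scan j = 0,1,… for (ack U[1,3] (busy ∨ ack)):
  j=0: fails
  j=1: fails
  j=2: fails
  j=3: fails
  j=4: fails
No j in [0,4] satisfies it → none.

none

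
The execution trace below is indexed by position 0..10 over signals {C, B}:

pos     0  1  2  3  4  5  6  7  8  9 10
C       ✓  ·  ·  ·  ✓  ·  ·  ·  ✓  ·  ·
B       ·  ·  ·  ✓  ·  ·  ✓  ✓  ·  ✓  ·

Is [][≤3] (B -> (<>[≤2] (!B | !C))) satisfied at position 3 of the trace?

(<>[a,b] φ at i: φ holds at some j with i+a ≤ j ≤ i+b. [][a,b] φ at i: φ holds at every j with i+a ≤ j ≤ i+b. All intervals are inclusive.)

Holds

Check (B -> (<>[≤2] (!B | !C))) at every j in [3,6]:
  j=3: antecedent true; consequent holds (witness at 3) → ✓
  j=4: antecedent false → ✓
  j=5: antecedent false → ✓
  j=6: antecedent true; consequent holds (witness at 6) → ✓
All positions satisfy it → formula holds.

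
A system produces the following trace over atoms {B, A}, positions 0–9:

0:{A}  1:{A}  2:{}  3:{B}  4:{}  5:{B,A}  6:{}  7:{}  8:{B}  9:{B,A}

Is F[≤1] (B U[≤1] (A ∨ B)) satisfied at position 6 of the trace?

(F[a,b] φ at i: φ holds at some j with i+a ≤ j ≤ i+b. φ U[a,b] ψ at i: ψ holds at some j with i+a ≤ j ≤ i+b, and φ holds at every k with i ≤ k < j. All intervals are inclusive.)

Does not hold

Check (B U[≤1] (A ∨ B)) at each j in [6,7]:
  j=6: fails
  j=7: fails
No position in the window satisfies it → formula fails.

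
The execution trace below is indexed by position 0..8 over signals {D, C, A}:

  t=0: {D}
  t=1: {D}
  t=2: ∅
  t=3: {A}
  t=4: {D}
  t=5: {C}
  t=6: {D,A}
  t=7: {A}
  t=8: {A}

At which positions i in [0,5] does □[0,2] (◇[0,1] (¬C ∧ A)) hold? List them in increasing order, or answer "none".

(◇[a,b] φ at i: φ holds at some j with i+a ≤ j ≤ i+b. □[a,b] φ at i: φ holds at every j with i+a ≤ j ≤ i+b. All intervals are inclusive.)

5

Evaluate at each i in [0,5]:
  i=0: ✗ (fails at j=0)
  i=1: ✗ (fails at j=1)
  i=2: ✗ (fails at j=4)
  i=3: ✗ (fails at j=4)
  i=4: ✗ (fails at j=4)
  i=5: ✓ (all of [5,7])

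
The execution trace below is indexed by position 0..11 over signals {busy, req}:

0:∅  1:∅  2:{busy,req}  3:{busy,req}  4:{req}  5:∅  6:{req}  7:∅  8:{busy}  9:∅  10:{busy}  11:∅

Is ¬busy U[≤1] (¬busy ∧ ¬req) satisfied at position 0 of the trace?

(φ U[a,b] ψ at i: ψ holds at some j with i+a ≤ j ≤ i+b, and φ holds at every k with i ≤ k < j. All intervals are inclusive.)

True

Need some j in [0,1] with (¬busy ∧ ¬req), and ¬busy at every k in [0,j-1].
  j=0: (¬busy ∧ ¬req) holds; no prefix to check → satisfied.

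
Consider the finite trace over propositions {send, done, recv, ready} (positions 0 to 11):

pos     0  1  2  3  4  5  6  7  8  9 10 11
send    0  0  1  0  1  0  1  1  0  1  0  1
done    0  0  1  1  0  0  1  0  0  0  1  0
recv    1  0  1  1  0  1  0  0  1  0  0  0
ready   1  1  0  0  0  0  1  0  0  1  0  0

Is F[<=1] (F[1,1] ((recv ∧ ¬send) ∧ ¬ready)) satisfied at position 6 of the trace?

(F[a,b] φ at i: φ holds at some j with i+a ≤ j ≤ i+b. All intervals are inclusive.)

Check F[1,1] ((recv ∧ ¬send) ∧ ¬ready) at each j in [6,7]:
  j=6: fails (none in [7,7])
  j=7: holds (witness at 8)
Found at j=7 → formula holds.

True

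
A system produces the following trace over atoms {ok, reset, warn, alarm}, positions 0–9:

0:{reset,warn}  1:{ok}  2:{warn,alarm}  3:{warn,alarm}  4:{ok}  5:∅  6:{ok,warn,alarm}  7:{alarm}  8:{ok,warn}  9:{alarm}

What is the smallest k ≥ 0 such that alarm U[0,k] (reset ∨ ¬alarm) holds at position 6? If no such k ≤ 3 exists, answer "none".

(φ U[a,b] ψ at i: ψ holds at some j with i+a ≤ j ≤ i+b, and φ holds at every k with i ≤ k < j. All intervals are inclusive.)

Need earliest j ≥ 6 with (reset ∨ ¬alarm), and alarm at every k in [6,j-1].
  j=6: rhs fails.
  j=7: rhs fails.
  j=8: rhs holds; lhs holds on [6,7]. k = 2.

2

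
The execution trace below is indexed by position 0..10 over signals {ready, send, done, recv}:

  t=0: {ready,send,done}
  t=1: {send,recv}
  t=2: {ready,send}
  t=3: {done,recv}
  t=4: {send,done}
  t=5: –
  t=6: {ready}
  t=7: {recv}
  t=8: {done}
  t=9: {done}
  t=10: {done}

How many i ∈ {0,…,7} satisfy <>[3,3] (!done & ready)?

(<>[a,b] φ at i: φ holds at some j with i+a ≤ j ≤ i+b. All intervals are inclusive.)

Evaluate at each i in [0,7]:
  i=0: ✗ (none in [3,3])
  i=1: ✗ (none in [4,4])
  i=2: ✗ (none in [5,5])
  i=3: ✓ (witness j=6)
  i=4: ✗ (none in [7,7])
  i=5: ✗ (none in [8,8])
  i=6: ✗ (none in [9,9])
  i=7: ✗ (none in [10,10])
Positions where it holds: {3} → 1.

1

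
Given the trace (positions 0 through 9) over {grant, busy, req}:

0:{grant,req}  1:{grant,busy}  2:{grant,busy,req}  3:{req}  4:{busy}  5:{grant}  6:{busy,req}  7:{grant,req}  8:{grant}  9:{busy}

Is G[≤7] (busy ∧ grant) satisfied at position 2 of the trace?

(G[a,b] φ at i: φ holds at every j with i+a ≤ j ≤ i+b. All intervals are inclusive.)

Check (busy ∧ grant) at every j in [2,9]:
  j=2: true
  j=3: false
  j=4: false
  j=5: false
  j=6: false
  j=7: false
  j=8: false
  j=9: false
Fails at j=3 → formula fails.

Does not hold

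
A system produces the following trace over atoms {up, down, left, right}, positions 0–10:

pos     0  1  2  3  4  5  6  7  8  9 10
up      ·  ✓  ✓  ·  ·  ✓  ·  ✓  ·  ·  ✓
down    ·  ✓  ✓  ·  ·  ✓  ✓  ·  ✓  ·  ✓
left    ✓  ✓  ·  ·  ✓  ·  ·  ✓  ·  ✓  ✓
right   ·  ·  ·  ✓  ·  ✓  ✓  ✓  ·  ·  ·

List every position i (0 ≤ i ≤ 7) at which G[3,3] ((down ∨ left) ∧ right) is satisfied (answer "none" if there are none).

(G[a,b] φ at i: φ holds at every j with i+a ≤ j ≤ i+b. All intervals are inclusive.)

Evaluate at each i in [0,7]:
  i=0: ✗ (fails at j=3)
  i=1: ✗ (fails at j=4)
  i=2: ✓ (all of [5,5])
  i=3: ✓ (all of [6,6])
  i=4: ✓ (all of [7,7])
  i=5: ✗ (fails at j=8)
  i=6: ✗ (fails at j=9)
  i=7: ✗ (fails at j=10)

2, 3, 4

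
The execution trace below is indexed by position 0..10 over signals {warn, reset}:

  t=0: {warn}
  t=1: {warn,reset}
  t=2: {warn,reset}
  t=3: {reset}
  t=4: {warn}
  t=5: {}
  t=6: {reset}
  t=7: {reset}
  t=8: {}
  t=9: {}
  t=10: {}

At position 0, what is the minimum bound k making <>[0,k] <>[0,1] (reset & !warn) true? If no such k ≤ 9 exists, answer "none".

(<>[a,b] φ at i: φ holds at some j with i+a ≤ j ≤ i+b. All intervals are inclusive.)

Scan j = 0,1,… for <>[0,1] (reset & !warn):
  j=0: fails
  j=1: fails
  j=2: holds
First hit at j=2, so smallest k = 2-0 = 2.

2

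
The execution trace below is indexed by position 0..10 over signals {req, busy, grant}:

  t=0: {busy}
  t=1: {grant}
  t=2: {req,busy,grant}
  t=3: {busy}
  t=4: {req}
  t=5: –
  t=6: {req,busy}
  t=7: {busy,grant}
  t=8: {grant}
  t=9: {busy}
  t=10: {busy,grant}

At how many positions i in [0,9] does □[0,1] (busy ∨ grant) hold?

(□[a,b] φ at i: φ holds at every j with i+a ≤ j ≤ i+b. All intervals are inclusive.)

Evaluate at each i in [0,9]:
  i=0: ✓ (all of [0,1])
  i=1: ✓ (all of [1,2])
  i=2: ✓ (all of [2,3])
  i=3: ✗ (fails at j=4)
  i=4: ✗ (fails at j=4)
  i=5: ✗ (fails at j=5)
  i=6: ✓ (all of [6,7])
  i=7: ✓ (all of [7,8])
  i=8: ✓ (all of [8,9])
  i=9: ✓ (all of [9,10])
Positions where it holds: {0, 1, 2, 6, 7, 8, 9} → 7.

7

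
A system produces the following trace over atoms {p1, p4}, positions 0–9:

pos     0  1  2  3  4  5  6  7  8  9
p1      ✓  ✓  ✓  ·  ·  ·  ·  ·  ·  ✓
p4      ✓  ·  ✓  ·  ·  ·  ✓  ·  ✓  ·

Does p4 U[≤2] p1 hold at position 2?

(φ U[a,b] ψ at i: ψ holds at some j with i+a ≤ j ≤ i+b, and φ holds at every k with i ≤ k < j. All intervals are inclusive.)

Need some j in [2,4] with p1, and p4 at every k in [2,j-1].
  j=2: p1 holds; no prefix to check → satisfied.

Holds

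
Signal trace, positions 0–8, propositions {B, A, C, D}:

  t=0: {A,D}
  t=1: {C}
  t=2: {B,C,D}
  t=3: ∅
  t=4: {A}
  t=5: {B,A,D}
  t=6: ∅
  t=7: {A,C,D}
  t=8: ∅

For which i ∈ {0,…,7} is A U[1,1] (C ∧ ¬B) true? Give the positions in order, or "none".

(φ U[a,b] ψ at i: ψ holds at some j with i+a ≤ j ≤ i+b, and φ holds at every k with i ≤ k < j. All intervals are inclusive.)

0

Evaluate at each i in [0,7]:
  i=0: ✓ (rhs at j=1; lhs holds on [0,0])
  i=1: ✗ (no rhs in [2,2])
  i=2: ✗ (no rhs in [3,3])
  i=3: ✗ (no rhs in [4,4])
  i=4: ✗ (no rhs in [5,5])
  i=5: ✗ (no rhs in [6,6])
  i=6: ✗ (lhs fails at k=6 before rhs at j=7)
  i=7: ✗ (no rhs in [8,8])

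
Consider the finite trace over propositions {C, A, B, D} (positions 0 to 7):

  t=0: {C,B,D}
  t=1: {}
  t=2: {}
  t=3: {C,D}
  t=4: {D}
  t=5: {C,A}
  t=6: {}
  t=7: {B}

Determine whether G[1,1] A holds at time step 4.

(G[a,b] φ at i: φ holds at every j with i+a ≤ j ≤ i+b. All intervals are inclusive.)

Yes

Check A at every j in [5,5]:
  j=5: true
All positions satisfy it → formula holds.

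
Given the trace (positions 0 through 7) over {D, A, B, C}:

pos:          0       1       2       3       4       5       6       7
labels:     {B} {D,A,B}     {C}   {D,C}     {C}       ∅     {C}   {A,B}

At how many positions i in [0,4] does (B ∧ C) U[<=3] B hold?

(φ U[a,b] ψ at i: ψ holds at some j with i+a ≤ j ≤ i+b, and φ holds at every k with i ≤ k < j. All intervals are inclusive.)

2

Evaluate at each i in [0,4]:
  i=0: ✓ (rhs at j=0)
  i=1: ✓ (rhs at j=1)
  i=2: ✗ (no rhs in [2,5])
  i=3: ✗ (no rhs in [3,6])
  i=4: ✗ (lhs fails at k=4 before rhs at j=7)
Positions where it holds: {0, 1} → 2.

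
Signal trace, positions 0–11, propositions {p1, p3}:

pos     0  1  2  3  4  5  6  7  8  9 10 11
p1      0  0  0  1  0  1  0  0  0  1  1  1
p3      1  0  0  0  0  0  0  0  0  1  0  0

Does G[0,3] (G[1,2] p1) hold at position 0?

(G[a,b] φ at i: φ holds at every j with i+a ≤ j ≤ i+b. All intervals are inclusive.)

Check G[1,2] p1 at every j in [0,3]:
  j=0: fails at 1
  j=1: fails at 2
  j=2: fails at 4
  j=3: fails at 4
Fails at j=0 → formula fails.

Does not hold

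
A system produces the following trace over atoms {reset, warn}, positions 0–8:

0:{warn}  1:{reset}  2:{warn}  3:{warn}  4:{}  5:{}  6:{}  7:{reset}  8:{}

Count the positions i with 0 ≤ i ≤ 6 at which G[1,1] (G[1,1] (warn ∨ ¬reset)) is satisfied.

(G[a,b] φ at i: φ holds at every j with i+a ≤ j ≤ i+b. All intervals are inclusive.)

6

Evaluate at each i in [0,6]:
  i=0: ✓ (all of [1,1])
  i=1: ✓ (all of [2,2])
  i=2: ✓ (all of [3,3])
  i=3: ✓ (all of [4,4])
  i=4: ✓ (all of [5,5])
  i=5: ✗ (fails at j=6)
  i=6: ✓ (all of [7,7])
Positions where it holds: {0, 1, 2, 3, 4, 6} → 6.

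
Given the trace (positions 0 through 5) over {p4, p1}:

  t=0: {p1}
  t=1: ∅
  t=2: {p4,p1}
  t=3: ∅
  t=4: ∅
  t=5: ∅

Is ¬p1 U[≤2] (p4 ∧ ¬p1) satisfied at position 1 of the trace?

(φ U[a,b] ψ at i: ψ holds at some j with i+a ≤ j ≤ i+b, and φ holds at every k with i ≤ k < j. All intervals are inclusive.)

Does not hold

Need some j in [1,3] with (p4 ∧ ¬p1), and ¬p1 at every k in [1,j-1].
  j=1: (p4 ∧ ¬p1) false.
  j=2: (p4 ∧ ¬p1) false.
  j=3: (p4 ∧ ¬p1) false.
No j in the window works → until fails.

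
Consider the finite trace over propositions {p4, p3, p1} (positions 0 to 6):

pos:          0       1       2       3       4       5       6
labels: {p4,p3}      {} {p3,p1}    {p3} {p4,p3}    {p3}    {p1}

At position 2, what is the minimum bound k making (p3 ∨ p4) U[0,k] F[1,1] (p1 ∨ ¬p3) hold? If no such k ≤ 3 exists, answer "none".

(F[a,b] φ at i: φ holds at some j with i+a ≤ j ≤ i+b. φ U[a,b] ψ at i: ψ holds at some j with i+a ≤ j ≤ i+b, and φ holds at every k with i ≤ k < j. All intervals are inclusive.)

Need earliest j ≥ 2 with F[1,1] (p1 ∨ ¬p3), and (p3 ∨ p4) at every k in [2,j-1].
  j=2: rhs fails.
  j=3: rhs fails.
  j=4: rhs fails.
  j=5: rhs holds; lhs holds on [2,4]. k = 3.

3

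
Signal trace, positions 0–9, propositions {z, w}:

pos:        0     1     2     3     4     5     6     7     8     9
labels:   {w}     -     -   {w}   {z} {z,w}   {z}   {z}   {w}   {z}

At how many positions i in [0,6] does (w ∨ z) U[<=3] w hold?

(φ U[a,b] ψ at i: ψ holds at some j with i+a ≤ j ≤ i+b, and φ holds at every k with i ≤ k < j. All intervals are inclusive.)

5

Evaluate at each i in [0,6]:
  i=0: ✓ (rhs at j=0)
  i=1: ✗ (lhs fails at k=1 before rhs at j=3)
  i=2: ✗ (lhs fails at k=2 before rhs at j=3)
  i=3: ✓ (rhs at j=3)
  i=4: ✓ (rhs at j=5; lhs holds on [4,4])
  i=5: ✓ (rhs at j=5)
  i=6: ✓ (rhs at j=8; lhs holds on [6,7])
Positions where it holds: {0, 3, 4, 5, 6} → 5.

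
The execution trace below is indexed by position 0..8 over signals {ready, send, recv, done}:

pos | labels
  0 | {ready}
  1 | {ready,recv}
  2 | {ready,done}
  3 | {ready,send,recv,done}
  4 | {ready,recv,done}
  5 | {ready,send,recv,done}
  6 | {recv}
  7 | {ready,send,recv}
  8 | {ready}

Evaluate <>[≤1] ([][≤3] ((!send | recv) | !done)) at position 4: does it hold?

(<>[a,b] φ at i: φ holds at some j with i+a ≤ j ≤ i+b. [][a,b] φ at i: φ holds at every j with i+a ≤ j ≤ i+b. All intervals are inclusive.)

Check [][≤3] ((!send | recv) | !done) at each j in [4,5]:
  j=4: holds on [4,7]
  j=5: holds on [5,8]
Found at j=4 → formula holds.

Holds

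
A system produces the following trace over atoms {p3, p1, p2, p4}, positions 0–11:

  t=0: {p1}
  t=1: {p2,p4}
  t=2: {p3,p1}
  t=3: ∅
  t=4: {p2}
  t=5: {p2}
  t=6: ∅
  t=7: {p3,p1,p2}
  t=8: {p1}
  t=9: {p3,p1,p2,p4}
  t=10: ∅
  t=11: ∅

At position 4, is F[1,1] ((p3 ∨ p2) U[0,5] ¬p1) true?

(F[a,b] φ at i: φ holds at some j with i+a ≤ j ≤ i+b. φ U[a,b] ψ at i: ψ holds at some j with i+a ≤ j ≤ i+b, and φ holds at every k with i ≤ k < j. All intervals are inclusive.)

True

Check ((p3 ∨ p2) U[0,5] ¬p1) at each j in [5,5]:
  j=5: holds
Found at j=5 → formula holds.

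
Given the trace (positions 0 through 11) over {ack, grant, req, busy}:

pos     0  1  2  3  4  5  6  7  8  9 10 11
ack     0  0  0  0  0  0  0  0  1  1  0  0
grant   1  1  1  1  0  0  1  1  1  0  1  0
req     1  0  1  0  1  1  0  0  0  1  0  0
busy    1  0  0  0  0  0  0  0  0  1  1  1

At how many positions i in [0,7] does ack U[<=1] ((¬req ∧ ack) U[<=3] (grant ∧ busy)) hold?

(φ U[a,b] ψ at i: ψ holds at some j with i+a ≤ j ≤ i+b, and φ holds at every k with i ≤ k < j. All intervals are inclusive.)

1

Evaluate at each i in [0,7]:
  i=0: ✓ (rhs at j=0)
  i=1: ✗ (no rhs in [1,2])
  i=2: ✗ (no rhs in [2,3])
  i=3: ✗ (no rhs in [3,4])
  i=4: ✗ (no rhs in [4,5])
  i=5: ✗ (no rhs in [5,6])
  i=6: ✗ (no rhs in [6,7])
  i=7: ✗ (no rhs in [7,8])
Positions where it holds: {0} → 1.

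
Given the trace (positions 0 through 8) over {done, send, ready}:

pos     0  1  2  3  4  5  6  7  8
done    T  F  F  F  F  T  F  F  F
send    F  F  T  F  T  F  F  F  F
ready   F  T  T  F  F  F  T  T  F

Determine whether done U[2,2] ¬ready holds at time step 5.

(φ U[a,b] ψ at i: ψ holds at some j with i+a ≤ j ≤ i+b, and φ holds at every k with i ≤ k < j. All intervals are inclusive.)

Need some j in [7,7] with ¬ready, and done at every k in [5,j-1].
  j=7: ¬ready false.
No j in the window works → until fails.

False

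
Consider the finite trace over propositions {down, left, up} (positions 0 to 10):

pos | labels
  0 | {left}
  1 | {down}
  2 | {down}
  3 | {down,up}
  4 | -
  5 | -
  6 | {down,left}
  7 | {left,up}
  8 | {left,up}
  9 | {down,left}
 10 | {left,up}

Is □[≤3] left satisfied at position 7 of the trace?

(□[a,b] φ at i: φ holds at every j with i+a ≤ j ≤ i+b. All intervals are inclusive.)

Yes

Check left at every j in [7,10]:
  j=7: true
  j=8: true
  j=9: true
  j=10: true
All positions satisfy it → formula holds.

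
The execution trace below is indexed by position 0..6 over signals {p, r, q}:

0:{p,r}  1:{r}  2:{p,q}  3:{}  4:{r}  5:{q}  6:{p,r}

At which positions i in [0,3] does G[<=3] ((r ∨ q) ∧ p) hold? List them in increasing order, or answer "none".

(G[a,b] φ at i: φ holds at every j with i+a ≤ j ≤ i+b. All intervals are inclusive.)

Evaluate at each i in [0,3]:
  i=0: ✗ (fails at j=1)
  i=1: ✗ (fails at j=1)
  i=2: ✗ (fails at j=3)
  i=3: ✗ (fails at j=3)

none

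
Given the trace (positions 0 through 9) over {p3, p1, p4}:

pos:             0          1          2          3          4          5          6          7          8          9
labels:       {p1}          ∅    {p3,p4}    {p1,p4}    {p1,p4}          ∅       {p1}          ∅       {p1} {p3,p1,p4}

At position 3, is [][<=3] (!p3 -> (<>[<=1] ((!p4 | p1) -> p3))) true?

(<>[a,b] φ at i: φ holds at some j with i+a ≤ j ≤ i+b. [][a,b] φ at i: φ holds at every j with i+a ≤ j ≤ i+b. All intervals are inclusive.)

No

Check (!p3 -> (<>[<=1] ((!p4 | p1) -> p3))) at every j in [3,6]:
  j=3: antecedent true; consequent fails (none in [3,4]) → ✗
  j=4: antecedent true; consequent fails (none in [4,5]) → ✗
  j=5: antecedent true; consequent fails (none in [5,6]) → ✗
  j=6: antecedent true; consequent fails (none in [6,7]) → ✗
Fails at j=3 → formula fails.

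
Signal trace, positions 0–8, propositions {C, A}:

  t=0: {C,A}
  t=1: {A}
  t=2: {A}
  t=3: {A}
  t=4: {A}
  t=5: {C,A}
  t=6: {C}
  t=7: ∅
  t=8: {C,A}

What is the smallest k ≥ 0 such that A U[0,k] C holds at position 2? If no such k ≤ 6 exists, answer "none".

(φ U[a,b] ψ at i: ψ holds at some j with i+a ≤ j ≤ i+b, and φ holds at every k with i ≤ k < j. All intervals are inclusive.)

Need earliest j ≥ 2 with C, and A at every k in [2,j-1].
  j=2: rhs fails.
  j=3: rhs fails.
  j=4: rhs fails.
  j=5: rhs holds; lhs holds on [2,4]. k = 3.

3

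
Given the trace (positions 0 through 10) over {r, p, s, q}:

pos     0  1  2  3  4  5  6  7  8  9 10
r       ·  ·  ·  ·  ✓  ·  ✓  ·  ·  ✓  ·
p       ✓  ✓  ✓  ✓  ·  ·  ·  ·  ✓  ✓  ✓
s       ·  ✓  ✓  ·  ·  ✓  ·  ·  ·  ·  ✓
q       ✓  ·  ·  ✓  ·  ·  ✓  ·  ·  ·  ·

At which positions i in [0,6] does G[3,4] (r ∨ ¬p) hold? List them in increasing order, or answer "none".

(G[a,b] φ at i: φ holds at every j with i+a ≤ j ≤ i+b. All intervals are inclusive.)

1, 2, 3

Evaluate at each i in [0,6]:
  i=0: ✗ (fails at j=3)
  i=1: ✓ (all of [4,5])
  i=2: ✓ (all of [5,6])
  i=3: ✓ (all of [6,7])
  i=4: ✗ (fails at j=8)
  i=5: ✗ (fails at j=8)
  i=6: ✗ (fails at j=10)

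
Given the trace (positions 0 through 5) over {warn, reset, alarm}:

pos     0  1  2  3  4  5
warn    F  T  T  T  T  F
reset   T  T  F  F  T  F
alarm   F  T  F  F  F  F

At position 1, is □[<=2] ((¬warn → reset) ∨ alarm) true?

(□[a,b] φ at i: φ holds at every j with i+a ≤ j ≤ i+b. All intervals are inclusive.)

Check ((¬warn → reset) ∨ alarm) at every j in [1,3]:
  j=1: true
  j=2: true
  j=3: true
All positions satisfy it → formula holds.

Yes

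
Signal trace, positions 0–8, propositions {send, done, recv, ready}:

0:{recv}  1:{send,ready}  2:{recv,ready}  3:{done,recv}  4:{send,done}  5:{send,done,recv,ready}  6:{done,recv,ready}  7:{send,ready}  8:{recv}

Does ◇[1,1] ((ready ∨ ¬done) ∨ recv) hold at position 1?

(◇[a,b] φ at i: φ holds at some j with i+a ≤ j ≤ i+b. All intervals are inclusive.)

Check ((ready ∨ ¬done) ∨ recv) at each j in [2,2]:
  j=2: true
Found at j=2 → formula holds.

True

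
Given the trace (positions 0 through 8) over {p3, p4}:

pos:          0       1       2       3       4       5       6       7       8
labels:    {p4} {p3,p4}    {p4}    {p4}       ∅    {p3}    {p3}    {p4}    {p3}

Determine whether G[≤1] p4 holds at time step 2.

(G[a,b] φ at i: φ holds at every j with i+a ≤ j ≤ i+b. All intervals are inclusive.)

Check p4 at every j in [2,3]:
  j=2: true
  j=3: true
All positions satisfy it → formula holds.

Holds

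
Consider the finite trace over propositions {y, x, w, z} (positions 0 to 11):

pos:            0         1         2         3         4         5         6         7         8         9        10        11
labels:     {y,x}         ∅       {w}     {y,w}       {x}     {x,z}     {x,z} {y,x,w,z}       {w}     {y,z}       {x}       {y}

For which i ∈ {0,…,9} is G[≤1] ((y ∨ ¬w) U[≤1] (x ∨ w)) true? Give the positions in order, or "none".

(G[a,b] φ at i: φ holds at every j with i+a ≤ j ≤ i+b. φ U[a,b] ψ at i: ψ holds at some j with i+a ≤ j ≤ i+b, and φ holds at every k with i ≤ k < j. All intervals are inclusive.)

0, 1, 2, 3, 4, 5, 6, 7, 8, 9

Evaluate at each i in [0,9]:
  i=0: ✓ (all of [0,1])
  i=1: ✓ (all of [1,2])
  i=2: ✓ (all of [2,3])
  i=3: ✓ (all of [3,4])
  i=4: ✓ (all of [4,5])
  i=5: ✓ (all of [5,6])
  i=6: ✓ (all of [6,7])
  i=7: ✓ (all of [7,8])
  i=8: ✓ (all of [8,9])
  i=9: ✓ (all of [9,10])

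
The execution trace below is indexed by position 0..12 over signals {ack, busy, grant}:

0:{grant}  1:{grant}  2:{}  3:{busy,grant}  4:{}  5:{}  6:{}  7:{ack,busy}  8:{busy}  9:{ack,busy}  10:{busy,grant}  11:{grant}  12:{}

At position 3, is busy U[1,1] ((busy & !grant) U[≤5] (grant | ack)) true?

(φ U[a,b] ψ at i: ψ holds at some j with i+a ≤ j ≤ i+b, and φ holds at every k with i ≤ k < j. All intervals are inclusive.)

Does not hold

Need some j in [4,4] with ((busy & !grant) U[≤5] (grant | ack)), and busy at every k in [3,j-1].
  j=4: ((busy & !grant) U[≤5] (grant | ack)) — fails.
No j in the window works → until fails.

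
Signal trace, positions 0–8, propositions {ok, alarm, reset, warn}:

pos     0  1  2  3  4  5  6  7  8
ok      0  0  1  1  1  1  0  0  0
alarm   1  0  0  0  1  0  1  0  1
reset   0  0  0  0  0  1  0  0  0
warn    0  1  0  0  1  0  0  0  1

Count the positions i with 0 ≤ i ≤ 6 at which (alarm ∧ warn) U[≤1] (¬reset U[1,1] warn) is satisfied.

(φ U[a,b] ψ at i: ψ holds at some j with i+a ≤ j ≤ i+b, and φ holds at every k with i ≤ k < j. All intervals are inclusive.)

Evaluate at each i in [0,6]:
  i=0: ✓ (rhs at j=0)
  i=1: ✗ (no rhs in [1,2])
  i=2: ✗ (lhs fails at k=2 before rhs at j=3)
  i=3: ✓ (rhs at j=3)
  i=4: ✗ (no rhs in [4,5])
  i=5: ✗ (no rhs in [5,6])
  i=6: ✗ (lhs fails at k=6 before rhs at j=7)
Positions where it holds: {0, 3} → 2.

2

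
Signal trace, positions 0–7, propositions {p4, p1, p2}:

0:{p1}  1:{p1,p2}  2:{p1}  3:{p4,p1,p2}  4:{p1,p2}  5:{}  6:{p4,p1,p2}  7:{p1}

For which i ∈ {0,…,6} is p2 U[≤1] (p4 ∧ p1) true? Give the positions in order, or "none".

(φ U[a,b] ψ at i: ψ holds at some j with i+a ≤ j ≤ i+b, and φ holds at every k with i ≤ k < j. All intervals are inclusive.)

3, 6

Evaluate at each i in [0,6]:
  i=0: ✗ (no rhs in [0,1])
  i=1: ✗ (no rhs in [1,2])
  i=2: ✗ (lhs fails at k=2 before rhs at j=3)
  i=3: ✓ (rhs at j=3)
  i=4: ✗ (no rhs in [4,5])
  i=5: ✗ (lhs fails at k=5 before rhs at j=6)
  i=6: ✓ (rhs at j=6)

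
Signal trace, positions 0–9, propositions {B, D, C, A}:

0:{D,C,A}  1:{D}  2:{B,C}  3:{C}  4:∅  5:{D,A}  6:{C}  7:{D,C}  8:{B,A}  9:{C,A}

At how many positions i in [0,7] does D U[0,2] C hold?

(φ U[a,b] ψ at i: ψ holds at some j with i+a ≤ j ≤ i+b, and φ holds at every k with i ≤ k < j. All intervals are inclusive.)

Evaluate at each i in [0,7]:
  i=0: ✓ (rhs at j=0)
  i=1: ✓ (rhs at j=2; lhs holds on [1,1])
  i=2: ✓ (rhs at j=2)
  i=3: ✓ (rhs at j=3)
  i=4: ✗ (lhs fails at k=4 before rhs at j=6)
  i=5: ✓ (rhs at j=6; lhs holds on [5,5])
  i=6: ✓ (rhs at j=6)
  i=7: ✓ (rhs at j=7)
Positions where it holds: {0, 1, 2, 3, 5, 6, 7} → 7.

7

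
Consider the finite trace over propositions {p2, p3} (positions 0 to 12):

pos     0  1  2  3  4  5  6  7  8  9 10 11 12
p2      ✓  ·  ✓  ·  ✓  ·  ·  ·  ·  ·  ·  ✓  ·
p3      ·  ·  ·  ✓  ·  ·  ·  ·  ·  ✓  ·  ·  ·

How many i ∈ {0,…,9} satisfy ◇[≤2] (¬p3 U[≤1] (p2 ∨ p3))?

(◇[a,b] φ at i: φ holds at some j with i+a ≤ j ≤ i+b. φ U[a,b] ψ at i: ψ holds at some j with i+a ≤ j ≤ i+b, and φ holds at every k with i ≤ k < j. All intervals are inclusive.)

9

Evaluate at each i in [0,9]:
  i=0: ✓ (witness j=0)
  i=1: ✓ (witness j=1)
  i=2: ✓ (witness j=2)
  i=3: ✓ (witness j=3)
  i=4: ✓ (witness j=4)
  i=5: ✗ (none in [5,7])
  i=6: ✓ (witness j=8)
  i=7: ✓ (witness j=8)
  i=8: ✓ (witness j=8)
  i=9: ✓ (witness j=9)
Positions where it holds: {0, 1, 2, 3, 4, 6, 7, 8, 9} → 9.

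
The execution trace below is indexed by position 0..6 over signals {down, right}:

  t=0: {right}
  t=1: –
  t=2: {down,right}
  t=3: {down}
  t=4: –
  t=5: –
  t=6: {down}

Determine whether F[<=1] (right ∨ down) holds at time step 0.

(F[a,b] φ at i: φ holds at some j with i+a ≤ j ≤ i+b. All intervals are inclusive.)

Check (right ∨ down) at each j in [0,1]:
  j=0: true
  j=1: false
Found at j=0 → formula holds.

Yes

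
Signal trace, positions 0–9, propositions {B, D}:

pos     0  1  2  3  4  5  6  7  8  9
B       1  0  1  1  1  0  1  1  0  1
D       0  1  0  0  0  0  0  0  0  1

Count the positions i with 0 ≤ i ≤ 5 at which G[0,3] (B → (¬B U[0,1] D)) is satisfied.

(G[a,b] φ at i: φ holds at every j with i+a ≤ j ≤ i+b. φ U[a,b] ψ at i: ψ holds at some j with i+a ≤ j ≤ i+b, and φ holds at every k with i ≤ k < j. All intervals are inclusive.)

0

Evaluate at each i in [0,5]:
  i=0: ✗ (fails at j=0)
  i=1: ✗ (fails at j=2)
  i=2: ✗ (fails at j=2)
  i=3: ✗ (fails at j=3)
  i=4: ✗ (fails at j=4)
  i=5: ✗ (fails at j=6)
Positions where it holds: {} → 0.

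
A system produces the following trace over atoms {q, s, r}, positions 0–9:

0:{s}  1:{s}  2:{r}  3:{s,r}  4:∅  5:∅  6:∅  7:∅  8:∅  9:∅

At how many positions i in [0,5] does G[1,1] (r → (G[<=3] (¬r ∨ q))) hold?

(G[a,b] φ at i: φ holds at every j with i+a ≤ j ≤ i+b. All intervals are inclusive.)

Evaluate at each i in [0,5]:
  i=0: ✓ (all of [1,1])
  i=1: ✗ (fails at j=2)
  i=2: ✗ (fails at j=3)
  i=3: ✓ (all of [4,4])
  i=4: ✓ (all of [5,5])
  i=5: ✓ (all of [6,6])
Positions where it holds: {0, 3, 4, 5} → 4.

4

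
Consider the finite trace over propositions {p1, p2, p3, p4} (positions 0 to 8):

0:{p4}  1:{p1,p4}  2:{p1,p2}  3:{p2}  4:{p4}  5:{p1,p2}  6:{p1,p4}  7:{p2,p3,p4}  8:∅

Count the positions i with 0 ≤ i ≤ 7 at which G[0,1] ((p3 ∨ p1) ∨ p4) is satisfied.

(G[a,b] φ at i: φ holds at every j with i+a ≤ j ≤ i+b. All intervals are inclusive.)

Evaluate at each i in [0,7]:
  i=0: ✓ (all of [0,1])
  i=1: ✓ (all of [1,2])
  i=2: ✗ (fails at j=3)
  i=3: ✗ (fails at j=3)
  i=4: ✓ (all of [4,5])
  i=5: ✓ (all of [5,6])
  i=6: ✓ (all of [6,7])
  i=7: ✗ (fails at j=8)
Positions where it holds: {0, 1, 4, 5, 6} → 5.

5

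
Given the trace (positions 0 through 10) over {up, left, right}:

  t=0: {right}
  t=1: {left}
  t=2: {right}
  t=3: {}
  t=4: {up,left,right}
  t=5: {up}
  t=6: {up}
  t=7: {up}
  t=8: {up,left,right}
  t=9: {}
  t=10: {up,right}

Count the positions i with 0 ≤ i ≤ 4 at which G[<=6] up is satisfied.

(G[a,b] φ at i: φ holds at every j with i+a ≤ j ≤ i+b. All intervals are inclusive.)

Evaluate at each i in [0,4]:
  i=0: ✗ (fails at j=0)
  i=1: ✗ (fails at j=1)
  i=2: ✗ (fails at j=2)
  i=3: ✗ (fails at j=3)
  i=4: ✗ (fails at j=9)
Positions where it holds: {} → 0.

0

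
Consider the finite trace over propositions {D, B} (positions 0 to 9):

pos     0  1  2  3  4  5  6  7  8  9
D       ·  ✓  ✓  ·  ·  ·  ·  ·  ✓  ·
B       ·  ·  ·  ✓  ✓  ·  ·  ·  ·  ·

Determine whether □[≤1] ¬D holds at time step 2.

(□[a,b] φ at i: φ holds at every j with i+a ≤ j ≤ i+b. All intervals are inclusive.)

Check ¬D at every j in [2,3]:
  j=2: false
  j=3: true
Fails at j=2 → formula fails.

No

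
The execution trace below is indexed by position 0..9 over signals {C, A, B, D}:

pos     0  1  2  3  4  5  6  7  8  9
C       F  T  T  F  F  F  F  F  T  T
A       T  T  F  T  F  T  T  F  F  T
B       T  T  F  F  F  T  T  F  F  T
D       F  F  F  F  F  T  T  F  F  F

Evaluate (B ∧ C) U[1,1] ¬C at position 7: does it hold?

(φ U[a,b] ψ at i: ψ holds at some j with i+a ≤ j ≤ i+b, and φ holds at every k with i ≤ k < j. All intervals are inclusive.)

Need some j in [8,8] with ¬C, and (B ∧ C) at every k in [7,j-1].
  j=8: ¬C false.
No j in the window works → until fails.

Does not hold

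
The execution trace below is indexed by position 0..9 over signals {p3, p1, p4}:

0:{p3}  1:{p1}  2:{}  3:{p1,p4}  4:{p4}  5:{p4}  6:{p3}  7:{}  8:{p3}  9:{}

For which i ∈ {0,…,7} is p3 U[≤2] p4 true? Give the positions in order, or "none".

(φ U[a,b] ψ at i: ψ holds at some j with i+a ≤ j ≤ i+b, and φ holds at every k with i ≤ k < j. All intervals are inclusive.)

Evaluate at each i in [0,7]:
  i=0: ✗ (no rhs in [0,2])
  i=1: ✗ (lhs fails at k=1 before rhs at j=3)
  i=2: ✗ (lhs fails at k=2 before rhs at j=3)
  i=3: ✓ (rhs at j=3)
  i=4: ✓ (rhs at j=4)
  i=5: ✓ (rhs at j=5)
  i=6: ✗ (no rhs in [6,8])
  i=7: ✗ (no rhs in [7,9])

3, 4, 5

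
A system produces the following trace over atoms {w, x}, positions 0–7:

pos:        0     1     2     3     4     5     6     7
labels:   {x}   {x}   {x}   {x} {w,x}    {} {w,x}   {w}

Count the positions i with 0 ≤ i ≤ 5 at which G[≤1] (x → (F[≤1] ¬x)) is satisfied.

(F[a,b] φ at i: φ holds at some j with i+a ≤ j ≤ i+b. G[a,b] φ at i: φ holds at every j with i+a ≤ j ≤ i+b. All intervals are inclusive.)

Evaluate at each i in [0,5]:
  i=0: ✗ (fails at j=0)
  i=1: ✗ (fails at j=1)
  i=2: ✗ (fails at j=2)
  i=3: ✗ (fails at j=3)
  i=4: ✓ (all of [4,5])
  i=5: ✓ (all of [5,6])
Positions where it holds: {4, 5} → 2.

2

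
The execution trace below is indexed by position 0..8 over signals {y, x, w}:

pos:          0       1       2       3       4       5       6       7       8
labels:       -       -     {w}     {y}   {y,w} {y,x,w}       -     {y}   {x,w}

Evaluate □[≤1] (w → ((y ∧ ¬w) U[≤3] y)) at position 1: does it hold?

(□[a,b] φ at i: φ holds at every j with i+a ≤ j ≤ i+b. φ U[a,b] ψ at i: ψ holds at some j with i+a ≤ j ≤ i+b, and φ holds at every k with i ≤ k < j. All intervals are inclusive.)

Does not hold

Check (w → ((y ∧ ¬w) U[≤3] y)) at every j in [1,2]:
  j=1: antecedent false → ✓
  j=2: antecedent true; consequent fails → ✗
Fails at j=2 → formula fails.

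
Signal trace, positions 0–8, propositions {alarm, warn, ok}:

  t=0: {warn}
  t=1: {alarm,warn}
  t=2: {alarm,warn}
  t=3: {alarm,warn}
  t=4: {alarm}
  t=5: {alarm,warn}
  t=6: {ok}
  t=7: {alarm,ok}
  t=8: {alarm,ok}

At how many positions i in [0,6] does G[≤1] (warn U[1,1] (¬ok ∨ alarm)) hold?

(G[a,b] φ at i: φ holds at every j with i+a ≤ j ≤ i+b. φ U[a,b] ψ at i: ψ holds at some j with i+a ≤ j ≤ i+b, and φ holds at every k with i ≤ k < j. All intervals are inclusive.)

3

Evaluate at each i in [0,6]:
  i=0: ✓ (all of [0,1])
  i=1: ✓ (all of [1,2])
  i=2: ✓ (all of [2,3])
  i=3: ✗ (fails at j=4)
  i=4: ✗ (fails at j=4)
  i=5: ✗ (fails at j=5)
  i=6: ✗ (fails at j=6)
Positions where it holds: {0, 1, 2} → 3.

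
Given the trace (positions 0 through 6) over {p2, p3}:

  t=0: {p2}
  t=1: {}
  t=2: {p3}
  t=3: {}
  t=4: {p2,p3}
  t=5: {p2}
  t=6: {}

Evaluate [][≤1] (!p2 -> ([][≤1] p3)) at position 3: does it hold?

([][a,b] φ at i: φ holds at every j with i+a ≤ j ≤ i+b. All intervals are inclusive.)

Check (!p2 -> ([][≤1] p3)) at every j in [3,4]:
  j=3: antecedent true; consequent fails at 3 → ✗
  j=4: antecedent false → ✓
Fails at j=3 → formula fails.

Does not hold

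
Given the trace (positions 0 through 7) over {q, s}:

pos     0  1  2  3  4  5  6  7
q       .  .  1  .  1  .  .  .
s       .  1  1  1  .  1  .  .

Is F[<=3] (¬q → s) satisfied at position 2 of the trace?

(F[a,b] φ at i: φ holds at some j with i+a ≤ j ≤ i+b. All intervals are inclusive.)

Yes

Check (¬q → s) at each j in [2,5]:
  j=2: true
  j=3: true
  j=4: true
  j=5: true
Found at j=2 → formula holds.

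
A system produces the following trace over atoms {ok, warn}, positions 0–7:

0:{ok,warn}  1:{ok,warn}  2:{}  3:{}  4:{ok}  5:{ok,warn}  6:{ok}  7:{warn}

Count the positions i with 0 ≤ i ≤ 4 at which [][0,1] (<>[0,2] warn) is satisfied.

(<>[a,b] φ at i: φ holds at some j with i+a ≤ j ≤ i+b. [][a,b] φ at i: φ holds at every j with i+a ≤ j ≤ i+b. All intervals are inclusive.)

Evaluate at each i in [0,4]:
  i=0: ✓ (all of [0,1])
  i=1: ✗ (fails at j=2)
  i=2: ✗ (fails at j=2)
  i=3: ✓ (all of [3,4])
  i=4: ✓ (all of [4,5])
Positions where it holds: {0, 3, 4} → 3.

3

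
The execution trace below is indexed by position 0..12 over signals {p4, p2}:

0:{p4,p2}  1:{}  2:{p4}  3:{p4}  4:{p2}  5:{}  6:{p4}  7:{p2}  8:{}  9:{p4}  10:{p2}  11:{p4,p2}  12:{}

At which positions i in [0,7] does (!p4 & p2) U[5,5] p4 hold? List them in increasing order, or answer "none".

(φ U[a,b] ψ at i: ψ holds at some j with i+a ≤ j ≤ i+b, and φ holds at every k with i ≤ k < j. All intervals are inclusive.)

Evaluate at each i in [0,7]:
  i=0: ✗ (no rhs in [5,5])
  i=1: ✗ (lhs fails at k=1 before rhs at j=6)
  i=2: ✗ (no rhs in [7,7])
  i=3: ✗ (no rhs in [8,8])
  i=4: ✗ (lhs fails at k=5 before rhs at j=9)
  i=5: ✗ (no rhs in [10,10])
  i=6: ✗ (lhs fails at k=6 before rhs at j=11)
  i=7: ✗ (no rhs in [12,12])

none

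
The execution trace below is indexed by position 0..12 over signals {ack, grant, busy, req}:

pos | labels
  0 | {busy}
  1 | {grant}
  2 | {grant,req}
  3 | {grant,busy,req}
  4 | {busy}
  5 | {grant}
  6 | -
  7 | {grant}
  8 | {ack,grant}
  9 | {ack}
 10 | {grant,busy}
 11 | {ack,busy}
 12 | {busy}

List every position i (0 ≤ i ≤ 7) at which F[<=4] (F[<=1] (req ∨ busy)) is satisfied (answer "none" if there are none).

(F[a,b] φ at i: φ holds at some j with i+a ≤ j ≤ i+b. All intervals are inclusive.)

0, 1, 2, 3, 4, 5, 6, 7

Evaluate at each i in [0,7]:
  i=0: ✓ (witness j=0)
  i=1: ✓ (witness j=1)
  i=2: ✓ (witness j=2)
  i=3: ✓ (witness j=3)
  i=4: ✓ (witness j=4)
  i=5: ✓ (witness j=9)
  i=6: ✓ (witness j=9)
  i=7: ✓ (witness j=9)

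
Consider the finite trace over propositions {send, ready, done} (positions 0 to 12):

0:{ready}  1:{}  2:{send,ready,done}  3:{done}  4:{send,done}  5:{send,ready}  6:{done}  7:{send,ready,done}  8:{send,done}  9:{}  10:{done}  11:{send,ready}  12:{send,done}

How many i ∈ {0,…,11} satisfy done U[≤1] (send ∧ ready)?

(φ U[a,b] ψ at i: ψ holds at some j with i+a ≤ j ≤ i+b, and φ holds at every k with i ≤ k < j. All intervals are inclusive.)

7

Evaluate at each i in [0,11]:
  i=0: ✗ (no rhs in [0,1])
  i=1: ✗ (lhs fails at k=1 before rhs at j=2)
  i=2: ✓ (rhs at j=2)
  i=3: ✗ (no rhs in [3,4])
  i=4: ✓ (rhs at j=5; lhs holds on [4,4])
  i=5: ✓ (rhs at j=5)
  i=6: ✓ (rhs at j=7; lhs holds on [6,6])
  i=7: ✓ (rhs at j=7)
  i=8: ✗ (no rhs in [8,9])
  i=9: ✗ (no rhs in [9,10])
  i=10: ✓ (rhs at j=11; lhs holds on [10,10])
  i=11: ✓ (rhs at j=11)
Positions where it holds: {2, 4, 5, 6, 7, 10, 11} → 7.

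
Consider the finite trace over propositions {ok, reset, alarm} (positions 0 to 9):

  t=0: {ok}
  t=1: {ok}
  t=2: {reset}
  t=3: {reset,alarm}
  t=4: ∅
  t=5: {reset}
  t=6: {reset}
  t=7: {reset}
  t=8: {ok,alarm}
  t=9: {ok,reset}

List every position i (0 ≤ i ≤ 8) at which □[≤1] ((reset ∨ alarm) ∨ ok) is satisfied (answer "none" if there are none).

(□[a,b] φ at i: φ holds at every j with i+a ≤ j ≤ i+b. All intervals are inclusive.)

0, 1, 2, 5, 6, 7, 8

Evaluate at each i in [0,8]:
  i=0: ✓ (all of [0,1])
  i=1: ✓ (all of [1,2])
  i=2: ✓ (all of [2,3])
  i=3: ✗ (fails at j=4)
  i=4: ✗ (fails at j=4)
  i=5: ✓ (all of [5,6])
  i=6: ✓ (all of [6,7])
  i=7: ✓ (all of [7,8])
  i=8: ✓ (all of [8,9])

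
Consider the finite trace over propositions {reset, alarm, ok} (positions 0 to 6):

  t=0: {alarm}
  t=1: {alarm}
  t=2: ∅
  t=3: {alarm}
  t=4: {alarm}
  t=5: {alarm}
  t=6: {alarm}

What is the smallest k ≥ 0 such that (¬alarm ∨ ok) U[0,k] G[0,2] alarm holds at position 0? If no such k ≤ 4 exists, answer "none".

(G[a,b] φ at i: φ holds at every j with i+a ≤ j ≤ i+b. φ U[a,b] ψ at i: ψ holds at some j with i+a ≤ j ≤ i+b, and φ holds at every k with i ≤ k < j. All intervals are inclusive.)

Need earliest j ≥ 0 with G[0,2] alarm, and (¬alarm ∨ ok) at every k in [0,j-1].
  j=0: rhs fails.
  j=1: rhs fails.
  j=2: rhs fails.
  j=3: rhs holds but lhs fails at k=0.
  j=4: rhs holds but lhs fails at k=0.
No witness within the range → none.

none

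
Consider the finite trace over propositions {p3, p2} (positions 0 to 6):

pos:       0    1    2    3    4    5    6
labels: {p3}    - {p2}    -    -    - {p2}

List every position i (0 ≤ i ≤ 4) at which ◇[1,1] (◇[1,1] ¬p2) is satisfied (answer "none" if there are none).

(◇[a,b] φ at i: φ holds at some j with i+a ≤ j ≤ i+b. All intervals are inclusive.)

1, 2, 3

Evaluate at each i in [0,4]:
  i=0: ✗ (none in [1,1])
  i=1: ✓ (witness j=2)
  i=2: ✓ (witness j=3)
  i=3: ✓ (witness j=4)
  i=4: ✗ (none in [5,5])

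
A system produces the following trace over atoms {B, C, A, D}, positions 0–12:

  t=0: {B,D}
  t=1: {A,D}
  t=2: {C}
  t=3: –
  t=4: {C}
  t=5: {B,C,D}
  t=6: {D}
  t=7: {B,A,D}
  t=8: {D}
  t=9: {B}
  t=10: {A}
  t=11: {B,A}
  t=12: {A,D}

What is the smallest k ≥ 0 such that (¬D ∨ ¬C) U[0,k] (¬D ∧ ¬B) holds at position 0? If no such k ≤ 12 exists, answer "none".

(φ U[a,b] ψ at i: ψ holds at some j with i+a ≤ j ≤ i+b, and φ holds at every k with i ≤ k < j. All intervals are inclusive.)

Need earliest j ≥ 0 with (¬D ∧ ¬B), and (¬D ∨ ¬C) at every k in [0,j-1].
  j=0: rhs fails.
  j=1: rhs fails.
  j=2: rhs holds; lhs holds on [0,1]. k = 2.

2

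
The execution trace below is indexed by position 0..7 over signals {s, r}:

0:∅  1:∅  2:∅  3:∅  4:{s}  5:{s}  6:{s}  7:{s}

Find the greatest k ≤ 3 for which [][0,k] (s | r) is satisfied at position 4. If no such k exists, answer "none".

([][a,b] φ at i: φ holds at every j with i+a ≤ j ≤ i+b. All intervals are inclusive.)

3

(s | r) must hold from j=4 onward; find where it first fails.
  j=4: holds
  j=5: holds
  j=6: holds
  j=7: holds
Holds through j=7; largest k = 3.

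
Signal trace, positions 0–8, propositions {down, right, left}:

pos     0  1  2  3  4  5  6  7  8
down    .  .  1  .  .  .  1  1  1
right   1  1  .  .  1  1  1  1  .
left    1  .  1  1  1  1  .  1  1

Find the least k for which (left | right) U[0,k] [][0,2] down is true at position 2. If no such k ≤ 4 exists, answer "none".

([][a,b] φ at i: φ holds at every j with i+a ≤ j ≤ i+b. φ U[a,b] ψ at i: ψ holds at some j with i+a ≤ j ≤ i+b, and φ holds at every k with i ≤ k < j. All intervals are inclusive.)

4

Need earliest j ≥ 2 with [][0,2] down, and (left | right) at every k in [2,j-1].
  j=2: rhs fails.
  j=3: rhs fails.
  j=4: rhs fails.
  j=5: rhs fails.
  j=6: rhs holds; lhs holds on [2,5]. k = 4.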